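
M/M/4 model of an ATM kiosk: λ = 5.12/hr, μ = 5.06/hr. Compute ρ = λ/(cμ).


ρ = λ/(cμ) = 5.12/(4·5.06) = 5.12/20.24 = 0.2530

Final: 0.2530


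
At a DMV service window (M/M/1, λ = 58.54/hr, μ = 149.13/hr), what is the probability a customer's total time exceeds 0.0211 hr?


W ~ Exponential(μ−λ) for M/M/1.
μ − λ = 149.13 − 58.54 = 90.5900
P(W > t) = e^{−(μ−λ)t} = e^{−1.9114} = 0.147866

Final: 0.147866


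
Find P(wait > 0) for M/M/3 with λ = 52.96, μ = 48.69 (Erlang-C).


a = λ/μ = 1.0877; ρ = a/3 = 0.3626
P₀ = 0.331597 (from M/M/c formula)
C(c,a) = [a^c/(c!(1−ρ))]·P₀ = [1.28684/(6·0.6374)]·0.331597
= 0.33646·0.331597 = 0.111570

Final: 0.111570


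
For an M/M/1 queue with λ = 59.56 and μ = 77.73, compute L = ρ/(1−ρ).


ρ = λ/μ = 59.56/77.73 = 0.7662
L = ρ/(1−ρ) = 0.7662/(1 − 0.7662) = 0.7662/0.2338 = 3.2779

Final: 3.2779


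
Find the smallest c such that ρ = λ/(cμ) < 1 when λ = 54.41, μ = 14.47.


Stability requires cμ > λ ⇔ c > λ/μ.
λ/μ = 54.41/14.47 = 3.7602
Minimum integer c = ⌊3.7602⌋ + 1 = 4
Check: 4·14.47 = 57.88 > 54.41, while 3·14.47 = 43.41 ≤ 54.41

Final: 4 servers


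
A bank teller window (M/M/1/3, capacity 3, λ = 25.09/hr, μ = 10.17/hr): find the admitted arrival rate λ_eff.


ρ = 2.4671; P_K = (1−ρ)ρ^3/(1−ρ^4) = 0.611157
λ_eff = λ(1 − P_K) = 25.09·(1 − 0.611157) = 25.09·0.388843 = 9.7561 /hr

Final: 9.7561 /hr


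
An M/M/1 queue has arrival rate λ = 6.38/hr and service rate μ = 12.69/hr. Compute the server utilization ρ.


ρ = λ/μ = 6.38/12.69 = 0.5028

Final: 0.5028


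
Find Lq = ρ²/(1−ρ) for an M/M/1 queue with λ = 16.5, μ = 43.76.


ρ = 16.5/43.76 = 0.3771
Lq = ρ²/(1−ρ) = 0.1422/0.6229 = 0.2282

Final: 0.2282


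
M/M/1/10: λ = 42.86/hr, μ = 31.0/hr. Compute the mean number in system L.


ρ = 42.86/31.0 = 1.3826
L = ρ[1 − (K+1)ρ^K + Kρ^(K+1)] / [(1−ρ)(1−ρ^(K+1))]
Numerator: 1.3826·(1 − 11·25.521414 + 10·35.285413) = 101.092328
Denominator: (-0.3826)·(-34.285413) = 13.116935
L = 101.092328/13.116935 = 7.7070

Final: 7.7070


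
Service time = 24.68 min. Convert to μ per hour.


μ = 1/(service time) in consistent units.
1 hour = 60 min, so μ = 60/24.68 = 2.4311 per hour

Final: 2.4311 /hr


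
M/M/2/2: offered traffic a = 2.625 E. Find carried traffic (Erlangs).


B(2,2.625) = 0.487293 (Erlang-B)
Carried load = a(1 − B) = 2.625·(1 − 0.487293) = 2.625·0.512707 = 1.3459 E

Final: 1.3459 Erlangs


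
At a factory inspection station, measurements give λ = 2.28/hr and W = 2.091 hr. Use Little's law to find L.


L = λW = 2.28·2.091 = 4.7675

Final: 4.7675


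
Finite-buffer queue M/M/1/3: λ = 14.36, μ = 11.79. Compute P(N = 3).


ρ = λ/μ = 14.36/11.79 = 1.2180
P_K = (1−ρ)ρ^K/(1−ρ^(K+1)) = (-0.2180·1.806849)/(1 − 2.200709)
= -0.393859/-1.200709 = 0.328022

Final: 0.328022


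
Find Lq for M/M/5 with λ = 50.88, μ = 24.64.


a = λ/μ = 2.0649; ρ = a/5 = 0.4130
P₀ = 0.125709
Lq = P₀·a^c·ρ / (c!·(1−ρ)²) = 0.125709·37.54326·0.4130/(120·0.34458)
= 0.04714

Final: 0.04714


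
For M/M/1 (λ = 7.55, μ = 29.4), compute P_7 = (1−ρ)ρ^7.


ρ = 7.55/29.4 = 0.2568
P_n = (1−ρ)·ρ^n = (1 − 0.2568)·0.2568^7 = 0.7432·0.00007365 = 0.00005474

Final: 0.00005474


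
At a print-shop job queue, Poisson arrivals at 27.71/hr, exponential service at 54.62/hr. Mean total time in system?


W = 1/(μ−λ) = 1/(54.62 − 27.71) = 1/26.91 = 0.03716 hr

Final: 0.03716 hr


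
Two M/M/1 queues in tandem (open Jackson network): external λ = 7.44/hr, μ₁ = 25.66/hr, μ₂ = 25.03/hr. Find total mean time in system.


Each node sees arrival rate λ = 7.44/hr (tandem ⇒ throughput preserved).
W₁ = 1/(μ₁−λ) = 1/(25.66−7.44) = 0.05488 hr
W₂ = 1/(μ₂−λ) = 1/(25.03−7.44) = 0.05685 hr
W_total = W₁ + W₂ = 0.05488 + 0.05685 = 0.11174 hr

Final: 0.11174 hr


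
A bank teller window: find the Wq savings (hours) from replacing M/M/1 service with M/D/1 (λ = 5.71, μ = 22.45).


ρ = 5.71/22.45 = 0.2543
Wq(M/M/1) = ρ/(μ−λ) = 0.2543/16.74 = 0.01519 hr
Wq(M/D/1) = ρ/(2(μ−λ)) = 0.007597 hr
Savings = 0.01519 − 0.007597 = 0.007597 hr

Final: 0.007597 hr


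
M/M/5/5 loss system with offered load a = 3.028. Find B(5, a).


B(c,a) = (a^c/c!) / Σ_{k=0}^{c} a^k/k!
a^5/5! = 2.121281
Σ terms (k=0..5): 1.00000 + 3.02800 + 4.58439 + 4.62718 + 3.50278 + 2.12128 = 18.863627
B = 2.121281/18.863627 = 0.112453

Final: 0.112453


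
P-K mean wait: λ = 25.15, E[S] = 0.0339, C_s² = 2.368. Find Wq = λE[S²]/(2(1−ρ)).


ρ = λ·E[S] = 25.15·0.0339 = 0.8526
E[S²] = E[S]²(1+C_s²) = 0.0339²·(1+2.368) = 0.003871
Wq = λ·E[S²]/(2(1−ρ)) = 25.15·0.003871/(2·0.1474) = 0.33017 hr

Final: 0.33017 hr


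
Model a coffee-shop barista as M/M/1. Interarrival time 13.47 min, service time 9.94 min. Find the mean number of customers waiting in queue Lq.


λ = 60/13.47 = 4.4543 /hr
μ = 60/9.94 = 6.0362 /hr
ρ = λ/μ = 4.4543/6.0362 = 0.7379
Lq = ρ²/(1−ρ) = 0.5445/0.2621 = 2.0779

Final: 2.0779


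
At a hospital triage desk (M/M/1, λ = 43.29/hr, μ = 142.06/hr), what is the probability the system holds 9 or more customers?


ρ = 43.29/142.06 = 0.3047
P(N ≥ n) = ρ^n = 0.3047^9 = 0.00002266

Final: 0.00002266


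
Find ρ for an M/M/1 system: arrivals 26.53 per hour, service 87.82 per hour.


ρ = λ/μ = 26.53/87.82 = 0.3021

Final: 0.3021


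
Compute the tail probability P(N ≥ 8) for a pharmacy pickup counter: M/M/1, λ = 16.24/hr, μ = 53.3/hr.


ρ = 16.24/53.3 = 0.3047
P(N ≥ n) = ρ^n = 0.3047^8 = 0.00007428

Final: 0.00007428


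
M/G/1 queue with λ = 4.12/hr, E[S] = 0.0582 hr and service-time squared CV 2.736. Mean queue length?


ρ = λ·E[S] = 4.12·0.0582 = 0.2398
Lq = ρ²(1+C_s²)/(2(1−ρ)) = 0.05750·(1+2.736)/(2·0.7602)
= 0.05750·3.7360/1.5204 = 0.14128

Final: 0.14128


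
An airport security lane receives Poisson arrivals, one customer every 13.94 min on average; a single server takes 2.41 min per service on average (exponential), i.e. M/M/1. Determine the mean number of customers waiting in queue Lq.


λ = 60/13.94 = 4.3042 /hr
μ = 60/2.41 = 24.8963 /hr
ρ = λ/μ = 4.3042/24.8963 = 0.1729
Lq = ρ²/(1−ρ) = 0.02989/0.8271 = 0.03614

Final: 0.03614


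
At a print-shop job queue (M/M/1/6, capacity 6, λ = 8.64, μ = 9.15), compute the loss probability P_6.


ρ = λ/μ = 8.64/9.15 = 0.9443
P_K = (1−ρ)ρ^K/(1−ρ^(K+1)) = (0.05574·0.708853)/(1 − 0.669343)
= 0.039510/0.330657 = 0.119489

Final: 0.119489


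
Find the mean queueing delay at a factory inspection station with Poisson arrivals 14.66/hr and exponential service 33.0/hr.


ρ = 14.66/33.0 = 0.4442
Wq = ρ/(μ−λ) = 0.4442/(33.0 − 14.66) = 0.4442/18.34 = 0.02422 hr

Final: 0.02422 hr


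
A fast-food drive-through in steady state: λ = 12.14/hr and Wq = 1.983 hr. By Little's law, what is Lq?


Lq = λWq = 12.14·1.983 = 24.0736

Final: 24.0736


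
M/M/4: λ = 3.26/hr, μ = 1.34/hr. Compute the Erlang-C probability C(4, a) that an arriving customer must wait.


a = λ/μ = 2.4328; ρ = a/4 = 0.6082
P₀ = 0.079888 (from M/M/c formula)
C(c,a) = [a^c/(c!(1−ρ))]·P₀ = [35.03089/(24·0.3918)]·0.079888
= 3.72551·0.079888 = 0.297623

Final: 0.297623


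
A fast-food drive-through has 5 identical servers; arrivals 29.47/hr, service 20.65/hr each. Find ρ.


ρ = λ/(cμ) = 29.47/(5·20.65) = 29.47/103.25 = 0.2854

Final: 0.2854


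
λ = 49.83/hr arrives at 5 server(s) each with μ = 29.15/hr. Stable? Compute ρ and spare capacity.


Total capacity cμ = 5·29.15 = 145.75/hr
ρ = λ/(cμ) = 49.83/145.75 = 0.3419
Stable ⇔ ρ < 1: YES
Spare capacity = cμ − λ = 145.75 − 49.83 = 95.92/hr

Final: ρ = 0.3419; stable; margin = 95.92/hr


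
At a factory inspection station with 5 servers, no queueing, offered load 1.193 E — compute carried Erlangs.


B(5,1.193) = 0.006117 (Erlang-B)
Carried load = a(1 − B) = 1.193·(1 − 0.006117) = 1.193·0.993883 = 1.1857 E

Final: 1.1857 Erlangs


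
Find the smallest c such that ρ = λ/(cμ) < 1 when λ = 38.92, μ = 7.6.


Stability requires cμ > λ ⇔ c > λ/μ.
λ/μ = 38.92/7.6 = 5.1211
Minimum integer c = ⌊5.1211⌋ + 1 = 6
Check: 6·7.6 = 45.60 > 38.92, while 5·7.6 = 38.00 ≤ 38.92

Final: 6 servers


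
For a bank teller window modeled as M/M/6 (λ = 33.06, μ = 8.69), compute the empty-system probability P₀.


a = λ/μ = 33.06/8.69 = 3.8044; ρ = a/c = 0.6341
Σ_{k=0}^{5} a^k/k! (terms k=0..5) = 1.00000 + 3.80437 + 7.23663 + 9.17694 + 8.72813 + 6.64101 = 36.58708
Tail: a^6/(6!(1−ρ)) = 3031.78526/(720·0.3659) = 11.50691
P₀ = 1/(36.58708 + 11.50691) = 1/48.09398 = 0.020793

Final: 0.020793


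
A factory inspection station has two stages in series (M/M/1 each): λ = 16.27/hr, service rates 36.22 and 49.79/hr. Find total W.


Each node sees arrival rate λ = 16.27/hr (tandem ⇒ throughput preserved).
W₁ = 1/(μ₁−λ) = 1/(36.22−16.27) = 0.05013 hr
W₂ = 1/(μ₂−λ) = 1/(49.79−16.27) = 0.02983 hr
W_total = W₁ + W₂ = 0.05013 + 0.02983 = 0.07996 hr

Final: 0.07996 hr


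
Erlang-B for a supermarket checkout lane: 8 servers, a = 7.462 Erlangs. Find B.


B(c,a) = (a^c/c!) / Σ_{k=0}^{c} a^k/k!
a^8/8! = 238.408335
Σ terms (k=0..8): 1.00000 + 7.46200 + 27.84072 + 69.24916 + 129.18430 + 192.79465 + 239.77228 + 255.59725 + 238.40833 = 1161.308692
B = 238.408335/1161.308692 = 0.205293

Final: 0.205293


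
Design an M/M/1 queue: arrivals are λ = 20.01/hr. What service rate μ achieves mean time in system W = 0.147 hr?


W = 1/(μ−λ) ⇒ μ − λ = 1/W = 1/0.147 = 6.8027
μ = λ + 1/W = 20.01 + 6.8027 = 26.8127 per hr

Final: 26.8127 /hr


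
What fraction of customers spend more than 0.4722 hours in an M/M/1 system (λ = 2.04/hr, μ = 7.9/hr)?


W ~ Exponential(μ−λ) for M/M/1.
μ − λ = 7.9 − 2.04 = 5.8600
P(W > t) = e^{−(μ−λ)t} = e^{−2.7671} = 0.062844

Final: 0.062844


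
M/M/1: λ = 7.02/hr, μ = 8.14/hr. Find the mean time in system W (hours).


W = 1/(μ−λ) = 1/(8.14 − 7.02) = 1/1.12 = 0.8929 hr

Final: 0.8929 hr


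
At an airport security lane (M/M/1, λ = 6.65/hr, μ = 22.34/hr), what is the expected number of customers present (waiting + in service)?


ρ = λ/μ = 6.65/22.34 = 0.2977
L = ρ/(1−ρ) = 0.2977/(1 − 0.2977) = 0.2977/0.7023 = 0.4238

Final: 0.4238


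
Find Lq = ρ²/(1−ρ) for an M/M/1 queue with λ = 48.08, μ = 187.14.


ρ = 48.08/187.14 = 0.2569
Lq = ρ²/(1−ρ) = 0.06601/0.7431 = 0.08883

Final: 0.08883


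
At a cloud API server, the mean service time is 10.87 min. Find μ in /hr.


μ = 1/(service time) in consistent units.
1 hour = 60 min, so μ = 60/10.87 = 5.5198 per hour

Final: 5.5198 /hr


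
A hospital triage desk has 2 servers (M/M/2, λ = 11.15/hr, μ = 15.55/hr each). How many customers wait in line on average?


a = λ/μ = 0.7170; ρ = a/2 = 0.3585
P₀ = 0.472189
Lq = P₀·a^c·ρ / (c!·(1−ρ)²) = 0.472189·0.51415·0.3585/(2·0.41150)
= 0.10576

Final: 0.10576


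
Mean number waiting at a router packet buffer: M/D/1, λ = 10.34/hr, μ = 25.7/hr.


ρ = 10.34/25.7 = 0.4023
M/D/1: Lq = ρ²/(2(1−ρ)) = 0.1619/(2·0.5977) = 0.13542

Final: 0.13542


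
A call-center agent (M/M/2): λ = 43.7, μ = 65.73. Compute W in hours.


a = 0.6648; ρ = 0.3324; P₀ = 0.501028
Lq = P₀·a^c·ρ/(c!(1−ρ)²) = 0.08259
Wq = Lq/λ = 0.08259/43.7 = 0.001890 hr
W = Wq + 1/μ = 0.001890 + 0.01521 = 0.01710 hr

Final: 0.01710 hr


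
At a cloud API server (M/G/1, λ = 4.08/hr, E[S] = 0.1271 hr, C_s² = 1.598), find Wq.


ρ = λ·E[S] = 4.08·0.1271 = 0.5186
E[S²] = E[S]²(1+C_s²) = 0.1271²·(1+1.598) = 0.041969
Wq = λ·E[S²]/(2(1−ρ)) = 4.08·0.041969/(2·0.4814) = 0.17784 hr

Final: 0.17784 hr


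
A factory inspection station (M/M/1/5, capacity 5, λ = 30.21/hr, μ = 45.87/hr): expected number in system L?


ρ = 30.21/45.87 = 0.6586
L = ρ[1 − (K+1)ρ^K + Kρ^(K+1)] / [(1−ρ)(1−ρ^(K+1))]
Numerator: 0.6586·(1 − 6·0.123911 + 5·0.081608) = 0.437688
Denominator: (0.3414)·(0.918392) = 0.313539
L = 0.437688/0.313539 = 1.3960

Final: 1.3960


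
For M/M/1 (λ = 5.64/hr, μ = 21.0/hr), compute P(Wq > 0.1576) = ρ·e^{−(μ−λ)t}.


ρ = 5.64/21.0 = 0.2686
P(Wq > t) = ρ·e^{−(μ−λ)t} = 0.2686·e^{−2.4207}
= 0.2686·0.088856 = 0.023864

Final: 0.023864


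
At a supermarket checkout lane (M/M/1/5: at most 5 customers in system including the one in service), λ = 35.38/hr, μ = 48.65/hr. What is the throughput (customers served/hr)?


ρ = 0.7272; P_K = (1−ρ)ρ^5/(1−ρ^6) = 0.065116
λ_eff = λ(1 − P_K) = 35.38·(1 − 0.065116) = 35.38·0.934884 = 33.0762 /hr

Final: 33.0762 /hr


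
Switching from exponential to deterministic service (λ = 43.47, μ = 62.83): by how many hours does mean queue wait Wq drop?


ρ = 43.47/62.83 = 0.6919
Wq(M/M/1) = ρ/(μ−λ) = 0.6919/19.36 = 0.03574 hr
Wq(M/D/1) = ρ/(2(μ−λ)) = 0.01787 hr
Savings = 0.03574 − 0.01787 = 0.01787 hr

Final: 0.01787 hr


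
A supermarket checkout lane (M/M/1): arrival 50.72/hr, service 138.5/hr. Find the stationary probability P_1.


ρ = 50.72/138.5 = 0.3662
P_n = (1−ρ)·ρ^n = (1 − 0.3662)·0.3662^1 = 0.6338·0.366209 = 0.232100

Final: 0.232100


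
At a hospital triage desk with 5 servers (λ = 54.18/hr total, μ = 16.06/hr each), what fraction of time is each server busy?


ρ = λ/(cμ) = 54.18/(5·16.06) = 54.18/80.30 = 0.6747

Final: 0.6747


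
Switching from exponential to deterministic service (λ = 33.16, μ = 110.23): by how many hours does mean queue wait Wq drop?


ρ = 33.16/110.23 = 0.3008
Wq(M/M/1) = ρ/(μ−λ) = 0.3008/77.07 = 0.003903 hr
Wq(M/D/1) = ρ/(2(μ−λ)) = 0.001952 hr
Savings = 0.003903 − 0.001952 = 0.001952 hr

Final: 0.001952 hr


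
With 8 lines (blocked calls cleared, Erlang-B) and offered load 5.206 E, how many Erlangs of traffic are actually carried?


B(8,5.206) = 0.079967 (Erlang-B)
Carried load = a(1 − B) = 5.206·(1 − 0.079967) = 5.206·0.920033 = 4.7897 E

Final: 4.7897 Erlangs


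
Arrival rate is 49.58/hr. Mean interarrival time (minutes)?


Mean interarrival time = 1/λ = 1/49.58 hour = 0.02017 hour
In minutes: 0.02017 × 60 = 1.2102 min

Final: 1.2102 min


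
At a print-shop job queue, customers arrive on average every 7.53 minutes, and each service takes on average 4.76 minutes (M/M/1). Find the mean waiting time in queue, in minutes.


λ = 60/7.53 = 7.9681 /hr
μ = 60/4.76 = 12.6050 /hr
ρ = λ/μ = 7.9681/12.6050 = 0.6321
Wq = ρ/(μ−λ) = 0.6321/(12.6050−7.9681) = 0.13633 hr
In minutes: 0.13633·60 = 8.180 min

Final: 8.180 min


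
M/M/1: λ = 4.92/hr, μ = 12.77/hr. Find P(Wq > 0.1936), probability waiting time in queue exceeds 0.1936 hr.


ρ = 4.92/12.77 = 0.3853
P(Wq > t) = ρ·e^{−(μ−λ)t} = 0.3853·e^{−1.5198}
= 0.3853·0.218764 = 0.084285

Final: 0.084285


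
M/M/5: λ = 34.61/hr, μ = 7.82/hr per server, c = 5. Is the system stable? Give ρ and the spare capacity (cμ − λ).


Total capacity cμ = 5·7.82 = 39.10/hr
ρ = λ/(cμ) = 34.61/39.10 = 0.8852
Stable ⇔ ρ < 1: YES
Spare capacity = cμ − λ = 39.10 − 34.61 = 4.49/hr

Final: ρ = 0.8852; stable; margin = 4.49/hr


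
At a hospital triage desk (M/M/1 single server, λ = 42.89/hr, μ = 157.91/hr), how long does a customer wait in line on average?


ρ = 42.89/157.91 = 0.2716
Wq = ρ/(μ−λ) = 0.2716/(157.91 − 42.89) = 0.2716/115.02 = 0.002361 hr

Final: 0.002361 hr


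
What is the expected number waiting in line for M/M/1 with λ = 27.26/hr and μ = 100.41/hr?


ρ = 27.26/100.41 = 0.2715
Lq = ρ²/(1−ρ) = 0.07371/0.7285 = 0.1012

Final: 0.1012


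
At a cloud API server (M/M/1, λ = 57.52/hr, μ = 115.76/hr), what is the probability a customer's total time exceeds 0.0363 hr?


W ~ Exponential(μ−λ) for M/M/1.
μ − λ = 115.76 − 57.52 = 58.2400
P(W > t) = e^{−(μ−λ)t} = e^{−2.1141} = 0.120740

Final: 0.120740


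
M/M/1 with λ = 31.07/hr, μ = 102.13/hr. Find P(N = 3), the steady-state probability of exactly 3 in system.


ρ = 31.07/102.13 = 0.3042
P_n = (1−ρ)·ρ^n = (1 − 0.3042)·0.3042^3 = 0.6958·0.028156 = 0.019590

Final: 0.019590


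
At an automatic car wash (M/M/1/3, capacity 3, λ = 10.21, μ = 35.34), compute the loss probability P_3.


ρ = λ/μ = 10.21/35.34 = 0.2889
P_K = (1−ρ)ρ^K/(1−ρ^(K+1)) = (0.7111·0.024114)/(1 − 0.006967)
= 0.017148/0.993033 = 0.017268

Final: 0.017268


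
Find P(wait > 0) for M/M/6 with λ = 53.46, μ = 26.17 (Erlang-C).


a = λ/μ = 2.0428; ρ = a/6 = 0.3405
P₀ = 0.129447 (from M/M/c formula)
C(c,a) = [a^c/(c!(1−ρ))]·P₀ = [72.66937/(720·0.6595)]·0.129447
= 0.15303·0.129447 = 0.019810

Final: 0.019810


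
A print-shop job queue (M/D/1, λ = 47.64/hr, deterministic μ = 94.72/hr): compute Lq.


ρ = 47.64/94.72 = 0.5030
M/D/1: Lq = ρ²/(2(1−ρ)) = 0.2530/(2·0.4970) = 0.25447

Final: 0.25447


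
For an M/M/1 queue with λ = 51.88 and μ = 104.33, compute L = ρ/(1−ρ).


ρ = λ/μ = 51.88/104.33 = 0.4973
L = ρ/(1−ρ) = 0.4973/(1 − 0.4973) = 0.4973/0.5027 = 0.9891

Final: 0.9891


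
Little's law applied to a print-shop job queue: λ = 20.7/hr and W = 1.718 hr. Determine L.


L = λW = 20.7·1.718 = 35.5626

Final: 35.5626


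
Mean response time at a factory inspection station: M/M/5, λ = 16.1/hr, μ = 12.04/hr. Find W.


a = 1.3372; ρ = 0.2674; P₀ = 0.262353
Lq = P₀·a^c·ρ/(c!(1−ρ)²) = 0.004659
Wq = Lq/λ = 0.004659/16.1 = 0.0002893 hr
W = Wq + 1/μ = 0.0002893 + 0.08306 = 0.08335 hr

Final: 0.08335 hr


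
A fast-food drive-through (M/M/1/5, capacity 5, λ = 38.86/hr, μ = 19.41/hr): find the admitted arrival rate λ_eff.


ρ = 2.0021; P_K = (1−ρ)ρ^5/(1−ρ^6) = 0.508410
λ_eff = λ(1 − P_K) = 38.86·(1 − 0.508410) = 38.86·0.491590 = 19.1032 /hr

Final: 19.1032 /hr


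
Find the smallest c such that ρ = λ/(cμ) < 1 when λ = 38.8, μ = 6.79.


Stability requires cμ > λ ⇔ c > λ/μ.
λ/μ = 38.8/6.79 = 5.7143
Minimum integer c = ⌊5.7143⌋ + 1 = 6
Check: 6·6.79 = 40.74 > 38.8, while 5·6.79 = 33.95 ≤ 38.8

Final: 6 servers


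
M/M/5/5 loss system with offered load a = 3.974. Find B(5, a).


B(c,a) = (a^c/c!) / Σ_{k=0}^{c} a^k/k!
a^5/5! = 8.259582
Σ terms (k=0..5): 1.00000 + 3.97400 + 7.89634 + 10.46002 + 10.39203 + 8.25958 = 41.981961
B = 8.259582/41.981961 = 0.196741

Final: 0.196741


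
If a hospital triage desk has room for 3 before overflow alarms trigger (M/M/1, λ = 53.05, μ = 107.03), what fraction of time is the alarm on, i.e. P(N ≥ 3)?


ρ = 53.05/107.03 = 0.4957
P(N ≥ n) = ρ^n = 0.4957^3 = 0.121770

Final: 0.121770


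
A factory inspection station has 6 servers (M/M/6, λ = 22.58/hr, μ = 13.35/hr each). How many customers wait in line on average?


a = λ/μ = 1.6914; ρ = a/6 = 0.2819
P₀ = 0.184167
Lq = P₀·a^c·ρ / (c!·(1−ρ)²) = 0.184167·23.41294·0.2819/(720·0.51567)
= 0.003274

Final: 0.003274


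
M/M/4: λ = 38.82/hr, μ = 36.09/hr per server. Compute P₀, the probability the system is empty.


a = λ/μ = 38.82/36.09 = 1.0756; ρ = a/c = 0.2689
Σ_{k=0}^{3} a^k/k! (terms k=0..3) = 1.00000 + 1.07564 + 0.57851 + 0.20742 = 2.86157
Tail: a^4/(4!(1−ρ)) = 1.33867/(24·0.7311) = 0.07629
P₀ = 1/(2.86157 + 0.07629) = 1/2.93787 = 0.340383

Final: 0.340383


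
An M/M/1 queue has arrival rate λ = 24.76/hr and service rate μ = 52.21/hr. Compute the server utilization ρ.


ρ = λ/μ = 24.76/52.21 = 0.4742

Final: 0.4742


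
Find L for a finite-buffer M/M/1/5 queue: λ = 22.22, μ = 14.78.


ρ = 22.22/14.78 = 1.5034
L = ρ[1 − (K+1)ρ^K + Kρ^(K+1)] / [(1−ρ)(1−ρ^(K+1))]
Numerator: 1.5034·(1 − 6·7.679768 + 5·11.545632) = 19.017123
Denominator: (-0.5034)·(-10.545632) = 5.308492
L = 19.017123/5.308492 = 3.5824

Final: 3.5824


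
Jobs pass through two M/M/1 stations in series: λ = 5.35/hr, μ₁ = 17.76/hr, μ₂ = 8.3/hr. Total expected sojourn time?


Each node sees arrival rate λ = 5.35/hr (tandem ⇒ throughput preserved).
W₁ = 1/(μ₁−λ) = 1/(17.76−5.35) = 0.08058 hr
W₂ = 1/(μ₂−λ) = 1/(8.3−5.35) = 0.33898 hr
W_total = W₁ + W₂ = 0.08058 + 0.33898 = 0.41956 hr

Final: 0.41956 hr


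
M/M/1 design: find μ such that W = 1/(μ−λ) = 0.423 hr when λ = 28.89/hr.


W = 1/(μ−λ) ⇒ μ − λ = 1/W = 1/0.423 = 2.3641
μ = λ + 1/W = 28.89 + 2.3641 = 31.2541 per hr

Final: 31.2541 /hr


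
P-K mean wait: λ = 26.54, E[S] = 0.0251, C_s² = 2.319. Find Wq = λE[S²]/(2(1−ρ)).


ρ = λ·E[S] = 26.54·0.0251 = 0.6662
E[S²] = E[S]²(1+C_s²) = 0.0251²·(1+2.319) = 0.002091
Wq = λ·E[S²]/(2(1−ρ)) = 26.54·0.002091/(2·0.3338) = 0.08312 hr

Final: 0.08312 hr


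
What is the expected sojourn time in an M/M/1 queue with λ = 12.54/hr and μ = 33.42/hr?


W = 1/(μ−λ) = 1/(33.42 − 12.54) = 1/20.88 = 0.04789 hr

Final: 0.04789 hr


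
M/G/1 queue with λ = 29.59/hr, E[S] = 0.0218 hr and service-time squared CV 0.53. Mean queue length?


ρ = λ·E[S] = 29.59·0.0218 = 0.6451
Lq = ρ²(1+C_s²)/(2(1−ρ)) = 0.4161·(1+0.53)/(2·0.3549)
= 0.4161·1.5300/0.7099 = 0.89683

Final: 0.89683


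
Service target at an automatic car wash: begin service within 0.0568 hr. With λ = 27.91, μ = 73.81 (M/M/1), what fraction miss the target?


ρ = 27.91/73.81 = 0.3781
P(Wq > t) = ρ·e^{−(μ−λ)t} = 0.3781·e^{−2.6071}
= 0.3781·0.073747 = 0.027886

Final: 0.027886


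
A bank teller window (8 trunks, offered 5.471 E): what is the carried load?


B(8,5.471) = 0.093388 (Erlang-B)
Carried load = a(1 − B) = 5.471·(1 − 0.093388) = 5.471·0.906612 = 4.9601 E

Final: 4.9601 Erlangs


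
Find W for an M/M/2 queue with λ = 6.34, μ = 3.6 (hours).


a = 1.7611; ρ = 0.8806; P₀ = 0.063516
Lq = P₀·a^c·ρ/(c!(1−ρ)²) = 6.07922
Wq = Lq/λ = 6.07922/6.34 = 0.95887 hr
W = Wq + 1/μ = 0.95887 + 0.27778 = 1.23665 hr

Final: 1.23665 hr


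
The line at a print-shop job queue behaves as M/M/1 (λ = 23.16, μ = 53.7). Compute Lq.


ρ = 23.16/53.7 = 0.4313
Lq = ρ²/(1−ρ) = 0.1860/0.5687 = 0.3271

Final: 0.3271


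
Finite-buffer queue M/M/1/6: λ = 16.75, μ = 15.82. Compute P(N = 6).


ρ = λ/μ = 16.75/15.82 = 1.0588
P_K = (1−ρ)ρ^K/(1−ρ^(K+1)) = (-0.05879·1.408802)/(1 − 1.491620)
= -0.082818/-0.491620 = 0.168460

Final: 0.168460


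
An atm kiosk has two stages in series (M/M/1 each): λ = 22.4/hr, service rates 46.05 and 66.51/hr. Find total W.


Each node sees arrival rate λ = 22.4/hr (tandem ⇒ throughput preserved).
W₁ = 1/(μ₁−λ) = 1/(46.05−22.4) = 0.04228 hr
W₂ = 1/(μ₂−λ) = 1/(66.51−22.4) = 0.02267 hr
W_total = W₁ + W₂ = 0.04228 + 0.02267 = 0.06495 hr

Final: 0.06495 hr


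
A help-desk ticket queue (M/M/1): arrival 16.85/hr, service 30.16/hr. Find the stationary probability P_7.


ρ = 16.85/30.16 = 0.5587
P_n = (1−ρ)·ρ^n = (1 − 0.5587)·0.5587^7 = 0.4413·0.016989 = 0.007498

Final: 0.007498


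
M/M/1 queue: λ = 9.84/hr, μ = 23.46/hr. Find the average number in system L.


ρ = λ/μ = 9.84/23.46 = 0.4194
L = ρ/(1−ρ) = 0.4194/(1 − 0.4194) = 0.4194/0.5806 = 0.7225

Final: 0.7225


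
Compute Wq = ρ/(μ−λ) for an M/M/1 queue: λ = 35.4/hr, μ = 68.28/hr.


ρ = 35.4/68.28 = 0.5185
Wq = ρ/(μ−λ) = 0.5185/(68.28 − 35.4) = 0.5185/32.88 = 0.01577 hr

Final: 0.01577 hr


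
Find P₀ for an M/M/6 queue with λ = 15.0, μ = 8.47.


a = λ/μ = 15.0/8.47 = 1.7710; ρ = a/c = 0.2952
Σ_{k=0}^{5} a^k/k! (terms k=0..5) = 1.00000 + 1.77096 + 1.56814 + 0.92570 + 0.40985 + 0.14516 = 5.81981
Tail: a^6/(6!(1−ρ)) = 30.84943/(720·0.7048) = 0.06079
P₀ = 1/(5.81981 + 0.06079) = 1/5.88060 = 0.170051

Final: 0.170051


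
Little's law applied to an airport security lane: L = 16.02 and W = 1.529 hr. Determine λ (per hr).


λ = L/W = 16.02/1.529 = 10.4774 /hr

Final: 10.4774 /hr


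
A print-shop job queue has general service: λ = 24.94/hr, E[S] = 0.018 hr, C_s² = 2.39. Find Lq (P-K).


ρ = λ·E[S] = 24.94·0.018 = 0.4489
Lq = ρ²(1+C_s²)/(2(1−ρ)) = 0.2015·(1+2.39)/(2·0.5511)
= 0.2015·3.3900/1.1022 = 0.61986

Final: 0.61986


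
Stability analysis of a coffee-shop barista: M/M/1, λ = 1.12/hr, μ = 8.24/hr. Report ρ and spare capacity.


Total capacity cμ = 1·8.24 = 8.24/hr
ρ = λ/(cμ) = 1.12/8.24 = 0.1359
Stable ⇔ ρ < 1: YES
Spare capacity = cμ − λ = 8.24 − 1.12 = 7.12/hr

Final: ρ = 0.1359; stable; margin = 7.12/hr


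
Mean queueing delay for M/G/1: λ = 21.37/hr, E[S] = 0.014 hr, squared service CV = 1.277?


ρ = λ·E[S] = 21.37·0.014 = 0.2992
E[S²] = E[S]²(1+C_s²) = 0.014²·(1+1.277) = 0.0004463
Wq = λ·E[S²]/(2(1−ρ)) = 21.37·0.0004463/(2·0.7008) = 0.006804 hr

Final: 0.006804 hr


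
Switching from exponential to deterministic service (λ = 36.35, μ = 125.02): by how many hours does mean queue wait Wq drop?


ρ = 36.35/125.02 = 0.2908
Wq(M/M/1) = ρ/(μ−λ) = 0.2908/88.67 = 0.003279 hr
Wq(M/D/1) = ρ/(2(μ−λ)) = 0.001640 hr
Savings = 0.003279 − 0.001640 = 0.001640 hr

Final: 0.001640 hr


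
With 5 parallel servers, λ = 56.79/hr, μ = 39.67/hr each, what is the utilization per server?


ρ = λ/(cμ) = 56.79/(5·39.67) = 56.79/198.35 = 0.2863

Final: 0.2863


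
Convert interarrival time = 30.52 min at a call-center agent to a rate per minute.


λ = 1/(interarrival time) in consistent units.
1 minute = 1 min, so λ = 1/30.52 = 0.03277 per minute

Final: 0.03277 /min


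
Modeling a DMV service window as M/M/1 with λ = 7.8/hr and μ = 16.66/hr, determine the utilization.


ρ = λ/μ = 7.8/16.66 = 0.4682

Final: 0.4682


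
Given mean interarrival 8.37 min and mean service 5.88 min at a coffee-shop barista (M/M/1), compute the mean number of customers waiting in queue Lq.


λ = 60/8.37 = 7.1685 /hr
μ = 60/5.88 = 10.2041 /hr
ρ = λ/μ = 7.1685/10.2041 = 0.7025
Lq = ρ²/(1−ρ) = 0.4935/0.2975 = 1.6589

Final: 1.6589


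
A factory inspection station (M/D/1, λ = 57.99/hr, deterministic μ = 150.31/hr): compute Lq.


ρ = 57.99/150.31 = 0.3858
M/D/1: Lq = ρ²/(2(1−ρ)) = 0.1488/(2·0.6142) = 0.12117

Final: 0.12117


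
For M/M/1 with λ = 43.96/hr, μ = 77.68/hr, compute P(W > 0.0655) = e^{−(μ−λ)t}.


W ~ Exponential(μ−λ) for M/M/1.
μ − λ = 77.68 − 43.96 = 33.7200
P(W > t) = e^{−(μ−λ)t} = e^{−2.2087} = 0.109848

Final: 0.109848


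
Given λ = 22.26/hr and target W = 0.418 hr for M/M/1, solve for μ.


W = 1/(μ−λ) ⇒ μ − λ = 1/W = 1/0.418 = 2.3923
μ = λ + 1/W = 22.26 + 2.3923 = 24.6523 per hr

Final: 24.6523 /hr


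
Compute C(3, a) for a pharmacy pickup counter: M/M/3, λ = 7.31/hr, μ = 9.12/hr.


a = λ/μ = 0.8015; ρ = a/3 = 0.2672
P₀ = 0.446452 (from M/M/c formula)
C(c,a) = [a^c/(c!(1−ρ))]·P₀ = [0.51495/(6·0.7328)]·0.446452
= 0.11712·0.446452 = 0.052287

Final: 0.052287


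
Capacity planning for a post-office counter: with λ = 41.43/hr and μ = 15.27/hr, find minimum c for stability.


Stability requires cμ > λ ⇔ c > λ/μ.
λ/μ = 41.43/15.27 = 2.7132
Minimum integer c = ⌊2.7132⌋ + 1 = 3
Check: 3·15.27 = 45.81 > 41.43, while 2·15.27 = 30.54 ≤ 41.43

Final: 3 servers


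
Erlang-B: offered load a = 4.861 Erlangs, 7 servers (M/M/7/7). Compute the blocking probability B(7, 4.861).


B(c,a) = (a^c/c!) / Σ_{k=0}^{c} a^k/k!
a^7/7! = 12.724737
Σ terms (k=0..7): 1.00000 + 4.86100 + 11.81466 + 19.14369 + 23.26437 + 22.61762 + 18.32404 + 12.72474 = 113.750110
B = 12.724737/113.750110 = 0.111866

Final: 0.111866


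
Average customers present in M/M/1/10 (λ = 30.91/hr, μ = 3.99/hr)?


ρ = 30.91/3.99 = 7.7469
L = ρ[1 − (K+1)ρ^K + Kρ^(K+1)] / [(1−ρ)(1−ρ^(K+1))]
Numerator: 7.7469·(1 − 11·778504439.941561 + 10·6030970485.863070) = 400870597139.512512
Denominator: (-6.7469)·(-6030970484.863070) = 40690156755.015999
L = 400870597139.512512/40690156755.015999 = 9.8518

Final: 9.8518


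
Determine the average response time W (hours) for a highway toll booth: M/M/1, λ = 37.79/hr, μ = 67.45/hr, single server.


W = 1/(μ−λ) = 1/(67.45 − 37.79) = 1/29.66 = 0.03372 hr

Final: 0.03372 hr


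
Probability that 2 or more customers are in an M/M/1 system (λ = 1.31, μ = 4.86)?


ρ = 1.31/4.86 = 0.2695
P(N ≥ n) = ρ^n = 0.2695^2 = 0.072656

Final: 0.072656


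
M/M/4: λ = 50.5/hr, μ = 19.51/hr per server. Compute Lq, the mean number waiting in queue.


a = λ/μ = 2.5884; ρ = a/4 = 0.6471
P₀ = 0.066099
Lq = P₀·a^c·ρ / (c!·(1−ρ)²) = 0.066099·44.88864·0.6471/(24·0.12454)
= 0.64240

Final: 0.64240


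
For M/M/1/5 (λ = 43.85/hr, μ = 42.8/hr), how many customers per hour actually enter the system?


ρ = 1.0245; P_K = (1−ρ)ρ^5/(1−ρ^6) = 0.176926
λ_eff = λ(1 − P_K) = 43.85·(1 − 0.176926) = 43.85·0.823074 = 36.0918 /hr

Final: 36.0918 /hr


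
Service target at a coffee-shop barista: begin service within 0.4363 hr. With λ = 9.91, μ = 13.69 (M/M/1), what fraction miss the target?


ρ = 9.91/13.69 = 0.7239
P(Wq > t) = ρ·e^{−(μ−λ)t} = 0.7239·e^{−1.6492}
= 0.7239·0.192201 = 0.139132

Final: 0.139132


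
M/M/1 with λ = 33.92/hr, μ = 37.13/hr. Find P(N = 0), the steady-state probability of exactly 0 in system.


ρ = 33.92/37.13 = 0.9135
P_n = (1−ρ)·ρ^n = (1 − 0.9135)·0.9135^0 = 0.08645·1.000000 = 0.086453

Final: 0.086453


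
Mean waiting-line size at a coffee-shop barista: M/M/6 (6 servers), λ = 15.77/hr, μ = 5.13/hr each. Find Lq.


a = λ/μ = 3.0741; ρ = a/6 = 0.5123
P₀ = 0.045346
Lq = P₀·a^c·ρ / (c!·(1−ρ)²) = 0.045346·843.89025·0.5123/(720·0.23781)
= 0.11451

Final: 0.11451


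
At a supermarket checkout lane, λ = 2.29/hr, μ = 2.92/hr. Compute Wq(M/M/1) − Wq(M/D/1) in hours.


ρ = 2.29/2.92 = 0.7842
Wq(M/M/1) = ρ/(μ−λ) = 0.7842/0.6300 = 1.24484 hr
Wq(M/D/1) = ρ/(2(μ−λ)) = 0.62242 hr
Savings = 1.24484 − 0.62242 = 0.62242 hr

Final: 0.62242 hr


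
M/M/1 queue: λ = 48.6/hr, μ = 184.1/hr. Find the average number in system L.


ρ = λ/μ = 48.6/184.1 = 0.2640
L = ρ/(1−ρ) = 0.2640/(1 − 0.2640) = 0.2640/0.7360 = 0.3587

Final: 0.3587


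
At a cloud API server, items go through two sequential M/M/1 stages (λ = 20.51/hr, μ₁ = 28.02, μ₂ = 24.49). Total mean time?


Each node sees arrival rate λ = 20.51/hr (tandem ⇒ throughput preserved).
W₁ = 1/(μ₁−λ) = 1/(28.02−20.51) = 0.13316 hr
W₂ = 1/(μ₂−λ) = 1/(24.49−20.51) = 0.25126 hr
W_total = W₁ + W₂ = 0.13316 + 0.25126 = 0.38441 hr

Final: 0.38441 hr


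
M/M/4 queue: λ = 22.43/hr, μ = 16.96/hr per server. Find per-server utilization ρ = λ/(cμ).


ρ = λ/(cμ) = 22.43/(4·16.96) = 22.43/67.84 = 0.3306

Final: 0.3306


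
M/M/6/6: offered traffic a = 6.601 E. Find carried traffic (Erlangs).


B(6,6.601) = 0.305771 (Erlang-B)
Carried load = a(1 − B) = 6.601·(1 − 0.305771) = 6.601·0.694229 = 4.5826 E

Final: 4.5826 Erlangs


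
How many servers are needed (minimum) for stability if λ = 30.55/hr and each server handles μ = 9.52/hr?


Stability requires cμ > λ ⇔ c > λ/μ.
λ/μ = 30.55/9.52 = 3.2090
Minimum integer c = ⌊3.2090⌋ + 1 = 4
Check: 4·9.52 = 38.08 > 30.55, while 3·9.52 = 28.56 ≤ 30.55

Final: 4 servers


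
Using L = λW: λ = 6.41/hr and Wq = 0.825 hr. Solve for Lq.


Lq = λWq = 6.41·0.825 = 5.2882

Final: 5.2882


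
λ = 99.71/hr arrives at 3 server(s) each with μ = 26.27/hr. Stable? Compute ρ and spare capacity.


Total capacity cμ = 3·26.27 = 78.81/hr
ρ = λ/(cμ) = 99.71/78.81 = 1.2652
Stable ⇔ ρ < 1: NO
Spare capacity = cμ − λ = 78.81 − 99.71 = -20.90/hr

Final: ρ = 1.2652; unstable; margin = -20.90/hr


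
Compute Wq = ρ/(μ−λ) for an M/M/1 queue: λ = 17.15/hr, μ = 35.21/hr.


ρ = 17.15/35.21 = 0.4871
Wq = ρ/(μ−λ) = 0.4871/(35.21 − 17.15) = 0.4871/18.06 = 0.02697 hr

Final: 0.02697 hr


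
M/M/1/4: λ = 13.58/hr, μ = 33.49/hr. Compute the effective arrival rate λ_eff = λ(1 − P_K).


ρ = 0.4055; P_K = (1−ρ)ρ^4/(1−ρ^5) = 0.016251
λ_eff = λ(1 − P_K) = 13.58·(1 − 0.016251) = 13.58·0.983749 = 13.3593 /hr

Final: 13.3593 /hr


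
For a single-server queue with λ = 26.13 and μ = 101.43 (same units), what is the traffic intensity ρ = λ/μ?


ρ = λ/μ = 26.13/101.43 = 0.2576

Final: 0.2576


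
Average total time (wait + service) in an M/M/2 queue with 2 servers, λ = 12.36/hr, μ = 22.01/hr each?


a = 0.5616; ρ = 0.2808; P₀ = 0.561547
Lq = P₀·a^c·ρ/(c!(1−ρ)²) = 0.04806
Wq = Lq/λ = 0.04806/12.36 = 0.003888 hr
W = Wq + 1/μ = 0.003888 + 0.04543 = 0.04932 hr

Final: 0.04932 hr


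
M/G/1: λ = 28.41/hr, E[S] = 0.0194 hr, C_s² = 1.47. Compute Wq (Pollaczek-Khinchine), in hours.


ρ = λ·E[S] = 28.41·0.0194 = 0.5512
E[S²] = E[S]²(1+C_s²) = 0.0194²·(1+1.47) = 0.0009296
Wq = λ·E[S²]/(2(1−ρ)) = 28.41·0.0009296/(2·0.4488) = 0.02942 hr

Final: 0.02942 hr


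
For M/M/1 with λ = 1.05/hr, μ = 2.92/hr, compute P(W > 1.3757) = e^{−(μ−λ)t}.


W ~ Exponential(μ−λ) for M/M/1.
μ − λ = 2.92 − 1.05 = 1.8700
P(W > t) = e^{−(μ−λ)t} = e^{−2.5726} = 0.076340

Final: 0.076340


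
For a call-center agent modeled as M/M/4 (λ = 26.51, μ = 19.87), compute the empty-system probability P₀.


a = λ/μ = 26.51/19.87 = 1.3342; ρ = a/c = 0.3335
Σ_{k=0}^{3} a^k/k! (terms k=0..3) = 1.00000 + 1.33417 + 0.89001 + 0.39581 = 3.61999
Tail: a^4/(4!(1−ρ)) = 3.16845/(24·0.6665) = 0.19809
P₀ = 1/(3.61999 + 0.19809) = 1/3.81808 = 0.261912

Final: 0.261912


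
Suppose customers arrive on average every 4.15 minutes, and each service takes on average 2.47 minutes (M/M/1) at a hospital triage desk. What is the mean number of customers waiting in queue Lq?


λ = 60/4.15 = 14.4578 /hr
μ = 60/2.47 = 24.2915 /hr
ρ = λ/μ = 14.4578/24.2915 = 0.5952
Lq = ρ²/(1−ρ) = 0.3542/0.4048 = 0.8751

Final: 0.8751


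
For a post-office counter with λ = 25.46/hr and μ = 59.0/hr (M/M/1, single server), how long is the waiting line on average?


ρ = 25.46/59.0 = 0.4315
Lq = ρ²/(1−ρ) = 0.1862/0.5685 = 0.3276

Final: 0.3276


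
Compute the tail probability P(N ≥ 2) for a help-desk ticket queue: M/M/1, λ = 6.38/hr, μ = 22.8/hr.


ρ = 6.38/22.8 = 0.2798
P(N ≥ n) = ρ^n = 0.2798^2 = 0.078302

Final: 0.078302


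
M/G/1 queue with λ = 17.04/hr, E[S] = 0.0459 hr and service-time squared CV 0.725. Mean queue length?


ρ = λ·E[S] = 17.04·0.0459 = 0.7821
Lq = ρ²(1+C_s²)/(2(1−ρ)) = 0.6117·(1+0.725)/(2·0.2179)
= 0.6117·1.7250/0.4357 = 2.42180

Final: 2.42180


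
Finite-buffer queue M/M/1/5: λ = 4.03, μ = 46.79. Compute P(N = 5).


ρ = λ/μ = 4.03/46.79 = 0.08613
P_K = (1−ρ)ρ^K/(1−ρ^(K+1)) = (0.9139·0.000004740)/(1 − 0.0000004082)
= 0.000004332/1.000000 = 0.000004332

Final: 0.000004332


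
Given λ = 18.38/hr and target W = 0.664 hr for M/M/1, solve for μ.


W = 1/(μ−λ) ⇒ μ − λ = 1/W = 1/0.664 = 1.5060
μ = λ + 1/W = 18.38 + 1.5060 = 19.8860 per hr

Final: 19.8860 /hr


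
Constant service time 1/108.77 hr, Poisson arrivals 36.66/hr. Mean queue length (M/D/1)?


ρ = 36.66/108.77 = 0.3370
M/D/1: Lq = ρ²/(2(1−ρ)) = 0.1136/(2·0.6630) = 0.08567

Final: 0.08567


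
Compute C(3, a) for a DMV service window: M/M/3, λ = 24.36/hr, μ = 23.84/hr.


a = λ/μ = 1.0218; ρ = a/3 = 0.3406
P₀ = 0.355426 (from M/M/c formula)
C(c,a) = [a^c/(c!(1−ρ))]·P₀ = [1.06687/(6·0.6594)]·0.355426
= 0.26966·0.355426 = 0.095844

Final: 0.095844


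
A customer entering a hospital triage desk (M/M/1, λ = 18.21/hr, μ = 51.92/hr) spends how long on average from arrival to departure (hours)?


W = 1/(μ−λ) = 1/(51.92 − 18.21) = 1/33.71 = 0.02966 hr

Final: 0.02966 hr


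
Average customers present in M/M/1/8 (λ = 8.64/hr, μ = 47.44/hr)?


ρ = 8.64/47.44 = 0.1821
L = ρ[1 − (K+1)ρ^K + Kρ^(K+1)] / [(1−ρ)(1−ρ^(K+1))]
Numerator: 0.1821·(1 − 9·0.000001210 + 8·0.0000002205) = 0.182123
Denominator: (0.8179)·(1.000000) = 0.817875
L = 0.182123/0.817875 = 0.2227

Final: 0.2227


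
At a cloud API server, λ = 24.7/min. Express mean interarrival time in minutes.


Mean interarrival time = 1/λ = 1/24.7 minute = 0.04049 minute
In minutes: 0.04049 × 1 = 0.04049 min

Final: 0.04049 min


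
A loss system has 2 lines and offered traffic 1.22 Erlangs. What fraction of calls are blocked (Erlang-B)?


B(c,a) = (a^c/c!) / Σ_{k=0}^{c} a^k/k!
a^2/2! = 0.744200
Σ terms (k=0..2): 1.00000 + 1.22000 + 0.74420 = 2.964200
B = 0.744200/2.964200 = 0.251063

Final: 0.251063


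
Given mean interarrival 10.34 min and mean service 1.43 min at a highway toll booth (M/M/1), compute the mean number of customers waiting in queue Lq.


λ = 60/10.34 = 5.8027 /hr
μ = 60/1.43 = 41.9580 /hr
ρ = λ/μ = 5.8027/41.9580 = 0.1383
Lq = ρ²/(1−ρ) = 0.01913/0.8617 = 0.02220

Final: 0.02220


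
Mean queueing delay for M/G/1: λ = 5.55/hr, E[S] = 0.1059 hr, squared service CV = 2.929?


ρ = λ·E[S] = 5.55·0.1059 = 0.5877
E[S²] = E[S]²(1+C_s²) = 0.1059²·(1+2.929) = 0.044063
Wq = λ·E[S²]/(2(1−ρ)) = 5.55·0.044063/(2·0.4123) = 0.29660 hr

Final: 0.29660 hr


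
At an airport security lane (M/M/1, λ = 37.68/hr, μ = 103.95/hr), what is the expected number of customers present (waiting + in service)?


ρ = λ/μ = 37.68/103.95 = 0.3625
L = ρ/(1−ρ) = 0.3625/(1 − 0.3625) = 0.3625/0.6375 = 0.5686

Final: 0.5686


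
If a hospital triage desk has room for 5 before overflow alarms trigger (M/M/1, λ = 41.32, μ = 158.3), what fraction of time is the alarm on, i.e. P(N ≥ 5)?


ρ = 41.32/158.3 = 0.2610
P(N ≥ n) = ρ^n = 0.2610^5 = 0.001212

Final: 0.001212


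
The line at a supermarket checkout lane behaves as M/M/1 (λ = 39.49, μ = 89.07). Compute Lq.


ρ = 39.49/89.07 = 0.4434
Lq = ρ²/(1−ρ) = 0.1966/0.5566 = 0.3531

Final: 0.3531


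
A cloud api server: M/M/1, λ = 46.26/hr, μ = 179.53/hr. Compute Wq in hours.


ρ = 46.26/179.53 = 0.2577
Wq = ρ/(μ−λ) = 0.2577/(179.53 − 46.26) = 0.2577/133.27 = 0.001933 hr

Final: 0.001933 hr


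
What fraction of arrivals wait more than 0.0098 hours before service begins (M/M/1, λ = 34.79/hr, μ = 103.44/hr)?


ρ = 34.79/103.44 = 0.3363
P(Wq > t) = ρ·e^{−(μ−λ)t} = 0.3363·e^{−0.6728}
= 0.3363·0.510293 = 0.171627

Final: 0.171627


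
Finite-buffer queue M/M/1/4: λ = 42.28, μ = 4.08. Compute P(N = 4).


ρ = λ/μ = 42.28/4.08 = 10.3627
P_K = (1−ρ)ρ^K/(1−ρ^(K+1)) = (-9.3627·11531.857368)/(1 − 119501.698415)
= -107969.841047/-119500.698415 = 0.903508

Final: 0.903508


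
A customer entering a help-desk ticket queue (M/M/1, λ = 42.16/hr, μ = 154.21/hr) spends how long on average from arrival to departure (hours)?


W = 1/(μ−λ) = 1/(154.21 − 42.16) = 1/112.05 = 0.008925 hr

Final: 0.008925 hr


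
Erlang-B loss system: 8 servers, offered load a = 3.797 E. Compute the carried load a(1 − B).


B(8,3.797) = 0.024432 (Erlang-B)
Carried load = a(1 − B) = 3.797·(1 − 0.024432) = 3.797·0.975568 = 3.7042 E

Final: 3.7042 Erlangs


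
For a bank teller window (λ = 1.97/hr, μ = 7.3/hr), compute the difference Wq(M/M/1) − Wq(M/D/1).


ρ = 1.97/7.3 = 0.2699
Wq(M/M/1) = ρ/(μ−λ) = 0.2699/5.33 = 0.05063 hr
Wq(M/D/1) = ρ/(2(μ−λ)) = 0.02532 hr
Savings = 0.05063 − 0.02532 = 0.02532 hr

Final: 0.02532 hr
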